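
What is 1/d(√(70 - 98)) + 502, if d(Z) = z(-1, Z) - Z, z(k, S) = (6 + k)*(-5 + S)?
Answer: 538621/1073 - 8*I*√7/1073 ≈ 501.98 - 0.019726*I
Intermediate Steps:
z(k, S) = (-5 + S)*(6 + k)
d(Z) = -25 + 4*Z (d(Z) = (-30 - 5*(-1) + 6*Z + Z*(-1)) - Z = (-30 + 5 + 6*Z - Z) - Z = (-25 + 5*Z) - Z = -25 + 4*Z)
1/d(√(70 - 98)) + 502 = 1/(-25 + 4*√(70 - 98)) + 502 = 1/(-25 + 4*√(-28)) + 502 = 1/(-25 + 4*(2*I*√7)) + 502 = 1/(-25 + 8*I*√7) + 502 = 502 + 1/(-25 + 8*I*√7)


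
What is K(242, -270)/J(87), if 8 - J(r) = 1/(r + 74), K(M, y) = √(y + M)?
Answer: 322*I*√7/1287 ≈ 0.66195*I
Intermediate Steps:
K(M, y) = √(M + y)
J(r) = 8 - 1/(74 + r) (J(r) = 8 - 1/(r + 74) = 8 - 1/(74 + r))
K(242, -270)/J(87) = √(242 - 270)/(((591 + 8*87)/(74 + 87))) = √(-28)/(((591 + 696)/161)) = (2*I*√7)/(((1/161)*1287)) = (2*I*√7)/(1287/161) = (2*I*√7)*(161/1287) = 322*I*√7/1287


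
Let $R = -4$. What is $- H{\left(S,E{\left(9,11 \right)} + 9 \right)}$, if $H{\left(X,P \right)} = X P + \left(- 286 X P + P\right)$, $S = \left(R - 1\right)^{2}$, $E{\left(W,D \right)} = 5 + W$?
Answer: $163852$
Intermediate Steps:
$S = 25$ ($S = \left(-4 - 1\right)^{2} = \left(-5\right)^{2} = 25$)
$H{\left(X,P \right)} = P - 285 P X$ ($H{\left(X,P \right)} = P X - \left(- P + 286 P X\right) = P - 285 P X$)
$- H{\left(S,E{\left(9,11 \right)} + 9 \right)} = - \left(\left(5 + 9\right) + 9\right) \left(1 - 7125\right) = - \left(14 + 9\right) \left(1 - 7125\right) = - 23 \left(-7124\right) = \left(-1\right) \left(-163852\right) = 163852$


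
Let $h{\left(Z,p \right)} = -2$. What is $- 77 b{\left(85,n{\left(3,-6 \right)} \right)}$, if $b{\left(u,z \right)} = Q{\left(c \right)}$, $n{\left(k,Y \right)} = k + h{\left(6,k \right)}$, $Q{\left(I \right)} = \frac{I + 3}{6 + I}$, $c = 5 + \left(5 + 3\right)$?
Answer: $- \frac{1232}{19} \approx -64.842$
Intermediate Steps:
$c = 13$ ($c = 5 + 8 = 13$)
$Q{\left(I \right)} = \frac{3 + I}{6 + I}$
$n{\left(k,Y \right)} = -2 + k$ ($n{\left(k,Y \right)} = k - 2 = -2 + k$)
$b{\left(u,z \right)} = \frac{16}{19}$ ($b{\left(u,z \right)} = \frac{3 + 13}{6 + 13} = \frac{1}{19} \cdot 16 = \frac{16}{19}$)
$- 77 b{\left(85,n{\left(3,-6 \right)} \right)} = \left(-77\right) \frac{16}{19} = - \frac{1232}{19}$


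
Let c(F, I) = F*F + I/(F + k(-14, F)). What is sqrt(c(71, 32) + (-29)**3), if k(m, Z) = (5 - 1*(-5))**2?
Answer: 2*I*sqrt(15715261)/57 ≈ 139.1*I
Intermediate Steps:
k(m, Z) = 100 (k(m, Z) = (5 + 5)**2 = 10**2 = 100)
c(F, I) = F**2 + I/(100 + F) (c(F, I) = F*F + I/(F + 100) = F**2 + I/(100 + F))
sqrt(c(71, 32) + (-29)**3) = sqrt((32 + 71**3 + 100*71**2)/(100 + 71) + (-29)**3) = sqrt((32 + 357911 + 100*5041)/171 - 24389) = sqrt((32 + 357911 + 504100)/171 - 24389) = sqrt((1/171)*862043 - 24389) = sqrt(862043/171 - 24389) = sqrt(-3308476/171) = 2*I*sqrt(15715261)/57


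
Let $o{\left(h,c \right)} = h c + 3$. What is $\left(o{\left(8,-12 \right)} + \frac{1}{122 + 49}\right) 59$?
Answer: $- \frac{938218}{171} \approx -5486.7$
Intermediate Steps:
$o{\left(h,c \right)} = 3 + c h$ ($o{\left(h,c \right)} = c h + 3 = 3 + c h$)
$\left(o{\left(8,-12 \right)} + \frac{1}{122 + 49}\right) 59 = \left(\left(3 - 96\right) + \frac{1}{122 + 49}\right) 59 = \left(\left(3 - 96\right) + \frac{1}{171}\right) 59 = \left(-93 + \frac{1}{171}\right) 59 = \left(- \frac{15902}{171}\right) 59 = - \frac{938218}{171}$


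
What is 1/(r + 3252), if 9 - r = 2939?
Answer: 1/322 ≈ 0.0031056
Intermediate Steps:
r = -2930 (r = 9 - 1*2939 = 9 - 2939 = -2930)
1/(r + 3252) = 1/(-2930 + 3252) = 1/322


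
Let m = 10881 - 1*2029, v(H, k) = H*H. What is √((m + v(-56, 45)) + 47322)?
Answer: 3*√6590 ≈ 243.54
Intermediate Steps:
v(H, k) = H²
m = 8852 (m = 10881 - 2029 = 8852)
√((m + v(-56, 45)) + 47322) = √((8852 + (-56)²) + 47322) = √((8852 + 3136) + 47322) = √(11988 + 47322) = √59310 = 3*√6590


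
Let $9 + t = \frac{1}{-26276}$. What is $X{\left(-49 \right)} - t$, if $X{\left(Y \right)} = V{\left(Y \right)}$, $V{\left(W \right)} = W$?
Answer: $- \frac{1051039}{26276} \approx -40.0$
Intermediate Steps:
$X{\left(Y \right)} = Y$
$t = - \frac{236485}{26276}$ ($t = -9 + \frac{1}{-26276} = -9 - \frac{1}{26276} = - \frac{236485}{26276} \approx -9.0$)
$X{\left(-49 \right)} - t = -49 - - \frac{236485}{26276} = -49 + \frac{236485}{26276} = - \frac{1051039}{26276}$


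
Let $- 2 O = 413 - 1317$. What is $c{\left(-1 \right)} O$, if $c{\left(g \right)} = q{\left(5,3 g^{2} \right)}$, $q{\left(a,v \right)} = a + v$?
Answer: $3616$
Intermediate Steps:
$c{\left(g \right)} = 5 + 3 g^{2}$
$O = 452$ ($O = - \frac{413 - 1317}{2} = \left(- \frac{1}{2}\right) \left(-904\right) = 452$)
$c{\left(-1 \right)} O = \left(5 + 3 \left(-1\right)^{2}\right) 452 = \left(5 + 3 \cdot 1\right) 452 = \left(5 + 3\right) 452 = 8 \cdot 452 = 3616$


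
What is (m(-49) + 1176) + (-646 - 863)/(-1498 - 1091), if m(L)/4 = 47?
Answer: 1177635/863 ≈ 1364.6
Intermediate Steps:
m(L) = 188 (m(L) = 4*47 = 188)
(m(-49) + 1176) + (-646 - 863)/(-1498 - 1091) = (188 + 1176) + (-646 - 863)/(-1498 - 1091) = 1364 - 1509/(-2589) = 1364 - 1509*(-1/2589) = 1364 + 503/863 = 1177635/863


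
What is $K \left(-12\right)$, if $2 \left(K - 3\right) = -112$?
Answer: $636$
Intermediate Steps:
$K = -53$ ($K = 3 + \frac{1}{2} \left(-112\right) = 3 - 56 = -53$)
$K \left(-12\right) = \left(-53\right) \left(-12\right) = 636$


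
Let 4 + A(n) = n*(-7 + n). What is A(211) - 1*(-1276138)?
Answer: 1319178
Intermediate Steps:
A(n) = -4 + n*(-7 + n)
A(211) - 1*(-1276138) = (-4 + 211² - 7*211) - 1*(-1276138) = (-4 + 44521 - 1477) + 1276138 = 43040 + 1276138 = 1319178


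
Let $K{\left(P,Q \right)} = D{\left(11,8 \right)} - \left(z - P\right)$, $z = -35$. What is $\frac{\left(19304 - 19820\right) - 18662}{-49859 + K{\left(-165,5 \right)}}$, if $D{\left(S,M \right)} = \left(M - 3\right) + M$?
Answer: $\frac{9589}{24988} \approx 0.38374$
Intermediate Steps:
$D{\left(S,M \right)} = -3 + 2 M$ ($D{\left(S,M \right)} = \left(-3 + M\right) + M = -3 + 2 M$)
$K{\left(P,Q \right)} = 48 + P$ ($K{\left(P,Q \right)} = \left(-3 + 2 \cdot 8\right) - \left(-35 - P\right) = \left(-3 + 16\right) + \left(35 + P\right) = 13 + \left(35 + P\right) = 48 + P$)
$\frac{\left(19304 - 19820\right) - 18662}{-49859 + K{\left(-165,5 \right)}} = \frac{\left(19304 - 19820\right) - 18662}{-49859 + \left(48 - 165\right)} = \frac{\left(19304 - 19820\right) - 18662}{-49859 - 117} = \frac{-516 - 18662}{-49976} = \left(-19178\right) \left(- \frac{1}{49976}\right) = \frac{9589}{24988}$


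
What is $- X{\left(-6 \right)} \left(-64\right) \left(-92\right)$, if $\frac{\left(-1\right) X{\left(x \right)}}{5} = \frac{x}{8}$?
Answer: $-22080$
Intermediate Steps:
$X{\left(x \right)} = - \frac{5 x}{8}$ ($X{\left(x \right)} = - 5 \frac{x}{8} = - \frac{5 x}{8}$)
$- X{\left(-6 \right)} \left(-64\right) \left(-92\right) = - \left(- \frac{5}{8}\right) \left(-6\right) \left(-64\right) \left(-92\right) = - \frac{15}{4} \left(-64\right) \left(-92\right) = - \left(-240\right) \left(-92\right) = \left(-1\right) 22080 = -22080$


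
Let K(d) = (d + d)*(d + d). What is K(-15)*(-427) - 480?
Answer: -384780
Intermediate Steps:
K(d) = 4*d**2 (K(d) = (2*d)*(2*d) = 4*d**2)
K(-15)*(-427) - 480 = (4*(-15)**2)*(-427) - 480 = (4*225)*(-427) - 480 = 900*(-427) - 480 = -384300 - 480 = -384780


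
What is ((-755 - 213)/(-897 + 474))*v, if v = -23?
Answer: -22264/423 ≈ -52.634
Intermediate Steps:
((-755 - 213)/(-897 + 474))*v = ((-755 - 213)/(-897 + 474))*(-23) = -968/(-423)*(-23) = -968*(-1/423)*(-23) = (968/423)*(-23) = -22264/423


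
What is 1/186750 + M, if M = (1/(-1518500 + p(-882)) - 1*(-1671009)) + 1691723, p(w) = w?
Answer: 238539251894278658/70936147125 ≈ 3.3627e+6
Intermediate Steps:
M = 5109274471623/1519382 (M = (1/(-1518500 - 882) - 1*(-1671009)) + 1691723 = (1/(-1519382) + 1671009) + 1691723 = (-1/1519382 + 1671009) + 1691723 = 2538900996437/1519382 + 1691723 = 5109274471623/1519382 ≈ 3.3627e+6)
1/186750 + M = 1/186750 + 5109274471623/1519382 = 238539251894278658/70936147125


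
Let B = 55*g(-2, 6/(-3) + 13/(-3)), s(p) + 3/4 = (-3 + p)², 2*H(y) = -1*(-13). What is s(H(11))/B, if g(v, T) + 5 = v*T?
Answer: 3/110 ≈ 0.027273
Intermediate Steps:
g(v, T) = -5 + T*v (g(v, T) = -5 + v*T = -5 + T*v)
H(y) = 13/2 (H(y) = (-1*(-13))/2 = (½)*13 = 13/2)
s(p) = -¾ + (-3 + p)²
B = 1265/3 (B = 55*(-5 + (6/(-3) + 13/(-3))*(-2)) = 55*(-5 + (6*(-⅓) + 13*(-⅓))*(-2)) = 55*(-5 + (-2 - 13/3)*(-2)) = 55*(-5 - 19/3*(-2)) = 55*(-5 + 38/3) = 55*(23/3) = 1265/3 ≈ 421.67)
s(H(11))/B = (-¾ + (-3 + 13/2)²)/(1265/3) = (-¾ + (7/2)²)*(3/1265) = (-¾ + 49/4)*(3/1265) = (23/2)*(3/1265) = 3/110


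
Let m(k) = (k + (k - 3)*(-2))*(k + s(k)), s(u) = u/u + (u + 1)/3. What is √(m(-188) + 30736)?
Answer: 2*I*√39678/3 ≈ 132.8*I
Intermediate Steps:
s(u) = 4/3 + u/3 (s(u) = 1 + (1 + u)*(⅓) = 1 + (⅓ + u/3) = 4/3 + u/3)
m(k) = (6 - k)*(4/3 + 4*k/3) (m(k) = (k + (k - 3)*(-2))*(k + (4/3 + k/3)) = (k + (-3 + k)*(-2))*(4/3 + 4*k/3) = (k + (6 - 2*k))*(4/3 + 4*k/3) = (6 - k)*(4/3 + 4*k/3))
√(m(-188) + 30736) = √((8 - 4/3*(-188)² + (20/3)*(-188)) + 30736) = √((8 - 4/3*35344 - 3760/3) + 30736) = √((8 - 141376/3 - 3760/3) + 30736) = √(-145112/3 + 30736) = √(-52904/3) = 2*I*√39678/3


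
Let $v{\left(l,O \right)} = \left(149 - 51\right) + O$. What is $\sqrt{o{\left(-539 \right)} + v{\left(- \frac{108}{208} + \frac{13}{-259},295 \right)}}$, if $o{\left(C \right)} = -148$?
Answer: $7 \sqrt{5} \approx 15.652$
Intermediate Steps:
$v{\left(l,O \right)} = 98 + O$
$\sqrt{o{\left(-539 \right)} + v{\left(- \frac{108}{208} + \frac{13}{-259},295 \right)}} = \sqrt{-148 + \left(98 + 295\right)} = \sqrt{-148 + 393} = \sqrt{245} = 7 \sqrt{5}$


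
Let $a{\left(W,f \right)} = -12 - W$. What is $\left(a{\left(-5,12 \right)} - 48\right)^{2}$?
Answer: $3025$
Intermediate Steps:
$\left(a{\left(-5,12 \right)} - 48\right)^{2} = \left(\left(-12 - -5\right) - 48\right)^{2} = \left(\left(-12 + 5\right) - 48\right)^{2} = \left(-7 - 48\right)^{2} = \left(-55\right)^{2} = 3025$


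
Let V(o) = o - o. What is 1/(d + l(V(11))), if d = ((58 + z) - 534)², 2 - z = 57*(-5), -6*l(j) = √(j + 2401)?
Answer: 6/214277 ≈ 2.8001e-5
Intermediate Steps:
V(o) = 0
l(j) = -√(2401 + j)/6 (l(j) = -√(j + 2401)/6 = -√(2401 + j)/6)
z = 287 (z = 2 - 57*(-5) = 2 - 1*(-285) = 2 + 285 = 287)
d = 35721 (d = ((58 + 287) - 534)² = (345 - 534)² = (-189)² = 35721)
1/(d + l(V(11))) = 1/(35721 - √(2401 + 0)/6) = 1/(35721 - √2401/6) = 1/(35721 - ⅙*49) = 1/(35721 - 49/6) = 1/(214277/6) = 6/214277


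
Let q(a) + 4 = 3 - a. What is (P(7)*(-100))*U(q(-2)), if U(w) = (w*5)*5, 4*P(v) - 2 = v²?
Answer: -31875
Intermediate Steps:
q(a) = -1 - a (q(a) = -4 + (3 - a) = -1 - a)
P(v) = ½ + v²/4
U(w) = 25*w (U(w) = (5*w)*5 = 25*w)
(P(7)*(-100))*U(q(-2)) = ((½ + (¼)*7²)*(-100))*(25*(-1 - 1*(-2))) = ((½ + (¼)*49)*(-100))*(25*(-1 + 2)) = ((½ + 49/4)*(-100))*(25*1) = ((51/4)*(-100))*25 = -1275*25 = -31875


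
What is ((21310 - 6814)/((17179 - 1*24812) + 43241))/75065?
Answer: 1812/334114315 ≈ 5.4233e-6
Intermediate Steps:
((21310 - 6814)/((17179 - 1*24812) + 43241))/75065 = (14496/((17179 - 24812) + 43241))*(1/75065) = (14496/(-7633 + 43241))*(1/75065) = (14496/35608)*(1/75065) = (14496*(1/35608))*(1/75065) = (1812/4451)*(1/75065) = 1812/334114315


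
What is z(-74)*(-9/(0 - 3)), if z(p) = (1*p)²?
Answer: 16428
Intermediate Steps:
z(p) = p²
z(-74)*(-9/(0 - 3)) = (-74)²*(-9/(0 - 3)) = 5476*(-9/(-3)) = 5476*(-9*(-⅓)) = 5476*3 = 16428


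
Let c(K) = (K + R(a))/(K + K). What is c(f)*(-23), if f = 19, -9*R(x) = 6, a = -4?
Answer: -1265/114 ≈ -11.096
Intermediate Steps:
R(x) = -2/3 (R(x) = -1/9*6 = -2/3)
c(K) = (-2/3 + K)/(2*K) (c(K) = (K - 2/3)/(K + K) = (-2/3 + K)/((2*K)) = (-2/3 + K)*(1/(2*K)) = (-2/3 + K)/(2*K))
c(f)*(-23) = ((1/6)*(-2 + 3*19)/19)*(-23) = ((1/6)*(1/19)*(-2 + 57))*(-23) = ((1/6)*(1/19)*55)*(-23) = (55/114)*(-23) = -1265/114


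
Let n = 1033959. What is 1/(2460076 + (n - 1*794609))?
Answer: 1/2699426 ≈ 3.7045e-7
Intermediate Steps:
1/(2460076 + (n - 1*794609)) = 1/(2460076 + (1033959 - 1*794609)) = 1/(2460076 + (1033959 - 794609)) = 1/(2460076 + 239350) = 1/2699426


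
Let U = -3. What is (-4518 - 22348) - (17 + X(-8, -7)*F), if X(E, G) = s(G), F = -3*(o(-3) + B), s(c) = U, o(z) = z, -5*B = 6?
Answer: -134226/5 ≈ -26845.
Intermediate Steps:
B = -6/5 (B = -1/5*6 = -6/5 ≈ -1.2000)
s(c) = -3
F = 63/5 (F = -3*(-3 - 6/5) = -3*(-21/5) = 63/5 ≈ 12.600)
X(E, G) = -3
(-4518 - 22348) - (17 + X(-8, -7)*F) = (-4518 - 22348) - (17 - 3*63/5) = -26866 - (17 - 189/5) = -26866 - 1*(-104/5) = -26866 + 104/5 = -134226/5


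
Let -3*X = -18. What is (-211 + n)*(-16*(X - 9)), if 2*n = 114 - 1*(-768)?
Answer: 11040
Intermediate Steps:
X = 6 (X = -⅓*(-18) = 6)
n = 441 (n = (114 - 1*(-768))/2 = (114 + 768)/2 = (½)*882 = 441)
(-211 + n)*(-16*(X - 9)) = (-211 + 441)*(-16*(6 - 9)) = 230*(-16*(-3)) = 230*48 = 11040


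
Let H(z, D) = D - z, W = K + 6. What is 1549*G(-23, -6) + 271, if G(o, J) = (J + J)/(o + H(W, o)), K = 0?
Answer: 8170/13 ≈ 628.46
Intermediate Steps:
W = 6 (W = 0 + 6 = 6)
G(o, J) = 2*J/(-6 + 2*o) (G(o, J) = (J + J)/(o + (o - 1*6)) = (2*J)/(o + (o - 6)) = (2*J)/(o + (-6 + o)) = (2*J)/(-6 + 2*o) = 2*J/(-6 + 2*o))
1549*G(-23, -6) + 271 = 1549*(-6/(-3 - 23)) + 271 = 1549*(-6/(-26)) + 271 = 1549*(-6*(-1/26)) + 271 = 1549*(3/13) + 271 = 4647/13 + 271 = 8170/13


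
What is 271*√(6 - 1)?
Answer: 271*√5 ≈ 605.97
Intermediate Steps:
271*√(6 - 1) = 271*√5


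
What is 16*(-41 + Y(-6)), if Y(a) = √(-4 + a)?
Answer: -656 + 16*I*√10 ≈ -656.0 + 50.596*I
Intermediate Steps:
16*(-41 + Y(-6)) = 16*(-41 + √(-4 - 6)) = 16*(-41 + √(-10)) = 16*(-41 + I*√10) = -656 + 16*I*√10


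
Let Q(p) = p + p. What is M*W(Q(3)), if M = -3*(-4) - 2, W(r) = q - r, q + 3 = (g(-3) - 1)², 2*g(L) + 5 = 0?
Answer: 65/2 ≈ 32.500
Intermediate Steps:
Q(p) = 2*p
g(L) = -5/2 (g(L) = -5/2 + (½)*0 = -5/2 + 0 = -5/2)
q = 37/4 (q = -3 + (-5/2 - 1)² = -3 + (-7/2)² = -3 + 49/4 = 37/4 ≈ 9.2500)
W(r) = 37/4 - r
M = 10 (M = 12 - 2 = 10)
M*W(Q(3)) = 10*(37/4 - 2*3) = 10*(37/4 - 1*6) = 10*(37/4 - 6) = 10*(13/4) = 65/2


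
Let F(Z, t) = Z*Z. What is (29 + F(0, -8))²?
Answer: 841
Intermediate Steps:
F(Z, t) = Z²
(29 + F(0, -8))² = (29 + 0²)² = (29 + 0)² = 29² = 841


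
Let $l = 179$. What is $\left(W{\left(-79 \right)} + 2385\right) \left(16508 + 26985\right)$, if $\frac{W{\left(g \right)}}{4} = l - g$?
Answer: $148615581$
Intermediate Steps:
$W{\left(g \right)} = 716 - 4 g$ ($W{\left(g \right)} = 4 \left(179 - g\right) = 716 - 4 g$)
$\left(W{\left(-79 \right)} + 2385\right) \left(16508 + 26985\right) = \left(\left(716 - -316\right) + 2385\right) \left(16508 + 26985\right) = \left(\left(716 + 316\right) + 2385\right) 43493 = \left(1032 + 2385\right) 43493 = 3417 \cdot 43493 = 148615581$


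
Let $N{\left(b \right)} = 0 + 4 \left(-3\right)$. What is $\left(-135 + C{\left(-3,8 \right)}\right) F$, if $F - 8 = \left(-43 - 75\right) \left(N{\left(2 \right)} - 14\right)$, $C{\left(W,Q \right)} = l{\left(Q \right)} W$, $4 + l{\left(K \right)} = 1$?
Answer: $-387576$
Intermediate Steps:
$N{\left(b \right)} = -12$ ($N{\left(b \right)} = 0 - 12 = -12$)
$l{\left(K \right)} = -3$ ($l{\left(K \right)} = -4 + 1 = -3$)
$C{\left(W,Q \right)} = - 3 W$
$F = 3076$ ($F = 8 + \left(-43 - 75\right) \left(-12 - 14\right) = 8 - -3068 = 8 + 3068 = 3076$)
$\left(-135 + C{\left(-3,8 \right)}\right) F = \left(-135 - -9\right) 3076 = \left(-135 + 9\right) 3076 = \left(-126\right) 3076 = -387576$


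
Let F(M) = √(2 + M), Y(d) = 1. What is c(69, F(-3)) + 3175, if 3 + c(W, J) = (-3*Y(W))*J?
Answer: 3172 - 3*I ≈ 3172.0 - 3.0*I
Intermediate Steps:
c(W, J) = -3 - 3*J (c(W, J) = -3 + (-3*1)*J = -3 - 3*J)
c(69, F(-3)) + 3175 = (-3 - 3*√(2 - 3)) + 3175 = (-3 - 3*I) + 3175 = 3172 - 3*I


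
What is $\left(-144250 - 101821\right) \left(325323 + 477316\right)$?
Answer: $-197506181369$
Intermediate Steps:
$\left(-144250 - 101821\right) \left(325323 + 477316\right) = \left(-246071\right) 802639 = -197506181369$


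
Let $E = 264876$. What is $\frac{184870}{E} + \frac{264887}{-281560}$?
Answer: $- \frac{4527552953}{18644621640} \approx -0.24283$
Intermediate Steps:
$\frac{184870}{E} + \frac{264887}{-281560} = \frac{184870}{264876} + \frac{264887}{-281560} = 184870 \cdot \frac{1}{264876} + 264887 \left(- \frac{1}{281560}\right) = \frac{92435}{132438} - \frac{264887}{281560} = - \frac{4527552953}{18644621640}$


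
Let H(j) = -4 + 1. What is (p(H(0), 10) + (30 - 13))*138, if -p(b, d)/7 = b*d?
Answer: 31326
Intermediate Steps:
H(j) = -3
p(b, d) = -7*b*d
(p(H(0), 10) + (30 - 13))*138 = (-7*(-3)*10 + (30 - 13))*138 = (210 + 17)*138 = 227*138 = 31326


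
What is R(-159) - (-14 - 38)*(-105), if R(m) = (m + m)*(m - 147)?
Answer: 91848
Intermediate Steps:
R(m) = 2*m*(-147 + m) (R(m) = (2*m)*(-147 + m) = 2*m*(-147 + m))
R(-159) - (-14 - 38)*(-105) = 2*(-159)*(-147 - 159) - (-14 - 38)*(-105) = 2*(-159)*(-306) - (-52)*(-105) = 97308 - 1*5460 = 97308 - 5460 = 91848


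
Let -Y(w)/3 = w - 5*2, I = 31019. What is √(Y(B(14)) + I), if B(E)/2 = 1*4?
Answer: 5*√1241 ≈ 176.14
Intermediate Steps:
B(E) = 8 (B(E) = 2*(1*4) = 2*4 = 8)
Y(w) = 30 - 3*w (Y(w) = -3*(w - 5*2) = -3*(w - 10) = -3*(-10 + w) = 30 - 3*w)
√(Y(B(14)) + I) = √((30 - 3*8) + 31019) = √((30 - 24) + 31019) = √(6 + 31019) = √31025 = 5*√1241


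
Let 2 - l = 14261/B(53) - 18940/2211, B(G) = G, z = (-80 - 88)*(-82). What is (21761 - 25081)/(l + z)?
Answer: -389047560/1584020123 ≈ -0.24561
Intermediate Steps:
z = 13776 (z = -168*(-82) = 13776)
l = -30292885/117183 (l = 2 - (14261/53 - 18940/2211) = 2 - 1*30527251/117183 = 2 - 30527251/117183 = -30292885/117183 ≈ -258.51)
(21761 - 25081)/(l + z) = (21761 - 25081)/(-30292885/117183 + 13776) = -3320/1584020123/117183 = -3320*117183/1584020123 = -389047560/1584020123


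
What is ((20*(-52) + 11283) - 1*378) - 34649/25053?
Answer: 247113196/25053 ≈ 9863.6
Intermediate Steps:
((20*(-52) + 11283) - 1*378) - 34649/25053 = ((-1040 + 11283) - 378) - 34649/25053 = (10243 - 378) - 1*34649/25053 = 9865 - 34649/25053 = 247113196/25053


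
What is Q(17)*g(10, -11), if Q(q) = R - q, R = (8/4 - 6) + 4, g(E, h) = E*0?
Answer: 0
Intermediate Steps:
g(E, h) = 0
R = 0 (R = (8*(¼) - 6) + 4 = (2 - 6) + 4 = -4 + 4 = 0)
Q(q) = -q (Q(q) = 0 - q = -q)
Q(17)*g(10, -11) = -1*17*0 = -17*0 = 0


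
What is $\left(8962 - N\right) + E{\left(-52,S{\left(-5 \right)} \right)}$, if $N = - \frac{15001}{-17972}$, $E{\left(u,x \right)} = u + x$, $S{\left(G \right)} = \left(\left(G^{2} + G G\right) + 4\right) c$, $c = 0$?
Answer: $\frac{160115519}{17972} \approx 8909.2$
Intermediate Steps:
$S{\left(G \right)} = 0$ ($S{\left(G \right)} = \left(\left(G^{2} + G G\right) + 4\right) 0 = \left(\left(G^{2} + G^{2}\right) + 4\right) 0 = \left(2 G^{2} + 4\right) 0 = \left(4 + 2 G^{2}\right) 0 = 0$)
$N = \frac{15001}{17972}$ ($N = \left(-15001\right) \left(- \frac{1}{17972}\right) = \frac{15001}{17972} \approx 0.83469$)
$\left(8962 - N\right) + E{\left(-52,S{\left(-5 \right)} \right)} = \left(8962 - \frac{15001}{17972}\right) + \left(-52 + 0\right) = \left(8962 - \frac{15001}{17972}\right) - 52 = \frac{161050063}{17972} - 52 = \frac{160115519}{17972}$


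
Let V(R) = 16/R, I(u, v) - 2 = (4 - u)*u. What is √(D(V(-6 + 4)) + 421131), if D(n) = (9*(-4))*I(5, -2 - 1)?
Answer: √421239 ≈ 649.03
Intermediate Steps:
I(u, v) = 2 + u*(4 - u) (I(u, v) = 2 + (4 - u)*u = 2 + u*(4 - u))
D(n) = 108 (D(n) = (9*(-4))*(2 - 1*5² + 4*5) = -36*(2 - 1*25 + 20) = -36*(2 - 25 + 20) = -36*(-3) = 108)
√(D(V(-6 + 4)) + 421131) = √(108 + 421131) = √421239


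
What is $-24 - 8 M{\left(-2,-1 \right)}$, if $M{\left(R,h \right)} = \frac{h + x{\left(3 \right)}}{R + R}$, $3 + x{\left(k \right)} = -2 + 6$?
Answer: $-24$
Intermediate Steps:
$x{\left(k \right)} = 1$ ($x{\left(k \right)} = -3 + \left(-2 + 6\right) = -3 + 4 = 1$)
$M{\left(R,h \right)} = \frac{1 + h}{2 R}$ ($M{\left(R,h \right)} = \frac{h + 1}{R + R} = \frac{1 + h}{2 R}$)
$-24 - 8 M{\left(-2,-1 \right)} = -24 - 8 \frac{1 - 1}{2 \left(-2\right)} = -24 - 8 \cdot \frac{1}{2} \left(- \frac{1}{2}\right) 0 = -24 - 0 = -24 + 0 = -24$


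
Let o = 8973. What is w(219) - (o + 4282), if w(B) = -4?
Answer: -13259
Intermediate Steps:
w(219) - (o + 4282) = -4 - (8973 + 4282) = -4 - 1*13255 = -4 - 13255 = -13259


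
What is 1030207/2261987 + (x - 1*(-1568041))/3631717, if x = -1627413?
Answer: 3607121583255/8214896641679 ≈ 0.43910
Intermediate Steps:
1030207/2261987 + (x - 1*(-1568041))/3631717 = 1030207/2261987 + (-1627413 - 1*(-1568041))/3631717 = 1030207*(1/2261987) + (-1627413 + 1568041)*(1/3631717) = 1030207/2261987 - 59372*1/3631717 = 1030207/2261987 - 59372/3631717 = 3607121583255/8214896641679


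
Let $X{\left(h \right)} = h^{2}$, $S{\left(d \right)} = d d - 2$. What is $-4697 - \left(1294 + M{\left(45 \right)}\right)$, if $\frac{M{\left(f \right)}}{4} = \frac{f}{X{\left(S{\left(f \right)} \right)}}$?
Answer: $- \frac{24518341419}{4092529} \approx -5991.0$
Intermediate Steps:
$S{\left(d \right)} = -2 + d^{2}$ ($S{\left(d \right)} = d^{2} - 2 = -2 + d^{2}$)
$M{\left(f \right)} = \frac{4 f}{\left(-2 + f^{2}\right)^{2}}$ ($M{\left(f \right)} = 4 \frac{f}{\left(-2 + f^{2}\right)^{2}} = \frac{4 f}{\left(-2 + f^{2}\right)^{2}}$)
$-4697 - \left(1294 + M{\left(45 \right)}\right) = -4697 - \left(1294 + 4 \cdot 45 \frac{1}{\left(-2 + 45^{2}\right)^{2}}\right) = -4697 - \left(1294 + 4 \cdot 45 \frac{1}{\left(-2 + 2025\right)^{2}}\right) = -4697 - \left(1294 + 4 \cdot 45 \cdot \frac{1}{4092529}\right) = -4697 - \left(1294 + \frac{180}{4092529}\right) = -4697 - \frac{5295732706}{4092529} = - \frac{24518341419}{4092529}$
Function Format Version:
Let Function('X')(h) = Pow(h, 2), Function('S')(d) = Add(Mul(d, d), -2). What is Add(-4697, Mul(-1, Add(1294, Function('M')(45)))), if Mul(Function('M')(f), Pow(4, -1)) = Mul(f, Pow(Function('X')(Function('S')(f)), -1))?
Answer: Rational(-24518341419, 4092529) ≈ -5991.0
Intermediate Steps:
Function('S')(d) = Add(-2, Pow(d, 2)) (Function('S')(d) = Add(Pow(d, 2), -2) = Add(-2, Pow(d, 2)))
Function('M')(f) = Mul(4, f, Pow(Add(-2, Pow(f, 2)), -2)) (Function('M')(f) = Mul(4, Mul(f, Pow(Pow(Add(-2, Pow(f, 2)), 2), -1))) = Mul(4, Mul(f, Pow(Add(-2, Pow(f, 2)), -2))) = Mul(4, f, Pow(Add(-2, Pow(f, 2)), -2)))
Add(-4697, Mul(-1, Add(1294, Function('M')(45)))) = Add(-4697, Mul(-1, Add(1294, Mul(4, 45, Pow(Add(-2, Pow(45, 2)), -2))))) = Add(-4697, Mul(-1, Add(1294, Mul(4, 45, Pow(Add(-2, 2025), -2))))) = Add(-4697, Mul(-1, Add(1294, Mul(4, 45, Pow(2023, -2))))) = Add(-4697, Mul(-1, Add(1294, Mul(4, 45, Rational(1, 4092529))))) = Add(-4697, Mul(-1, Add(1294, Rational(180, 4092529)))) = Add(-4697, Mul(-1, Rational(5295732706, 4092529))) = Add(-4697, Rational(-5295732706, 4092529)) = Rational(-24518341419, 4092529)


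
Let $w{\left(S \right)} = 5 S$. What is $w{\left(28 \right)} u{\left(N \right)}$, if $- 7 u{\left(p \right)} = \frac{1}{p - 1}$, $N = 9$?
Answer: $- \frac{5}{2} \approx -2.5$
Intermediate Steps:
$u{\left(p \right)} = - \frac{1}{7 \left(-1 + p\right)}$ ($u{\left(p \right)} = - \frac{1}{7 \left(p - 1\right)} = - \frac{1}{7 \left(-1 + p\right)}$)
$w{\left(28 \right)} u{\left(N \right)} = 5 \cdot 28 \left(- \frac{1}{-7 + 7 \cdot 9}\right) = 140 \left(- \frac{1}{-7 + 63}\right) = 140 \left(- \frac{1}{56}\right) = - \frac{5}{2}$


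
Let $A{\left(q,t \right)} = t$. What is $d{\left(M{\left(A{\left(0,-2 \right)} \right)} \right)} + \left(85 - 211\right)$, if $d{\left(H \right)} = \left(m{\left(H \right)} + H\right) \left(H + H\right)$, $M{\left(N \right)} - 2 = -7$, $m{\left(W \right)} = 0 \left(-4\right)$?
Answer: $-76$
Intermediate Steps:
$m{\left(W \right)} = 0$
$M{\left(N \right)} = -5$ ($M{\left(N \right)} = 2 - 7 = -5$)
$d{\left(H \right)} = 2 H^{2}$ ($d{\left(H \right)} = \left(0 + H\right) \left(H + H\right) = H 2 H = 2 H^{2}$)
$d{\left(M{\left(A{\left(0,-2 \right)} \right)} \right)} + \left(85 - 211\right) = 2 \left(-5\right)^{2} + \left(85 - 211\right) = 2 \cdot 25 + \left(85 - 211\right) = 50 - 126 = -76$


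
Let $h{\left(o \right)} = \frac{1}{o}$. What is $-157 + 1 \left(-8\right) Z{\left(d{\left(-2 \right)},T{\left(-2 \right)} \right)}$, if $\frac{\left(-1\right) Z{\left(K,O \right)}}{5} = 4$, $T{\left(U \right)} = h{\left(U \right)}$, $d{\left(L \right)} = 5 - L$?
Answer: $3$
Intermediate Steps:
$T{\left(U \right)} = \frac{1}{U}$
$Z{\left(K,O \right)} = -20$ ($Z{\left(K,O \right)} = \left(-5\right) 4 = -20$)
$-157 + 1 \left(-8\right) Z{\left(d{\left(-2 \right)},T{\left(-2 \right)} \right)} = -157 + 1 \left(-8\right) \left(-20\right) = -157 - -160 = -157 + 160 = 3$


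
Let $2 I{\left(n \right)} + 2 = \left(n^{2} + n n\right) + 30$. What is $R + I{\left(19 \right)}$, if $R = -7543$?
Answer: $-7168$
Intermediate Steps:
$I{\left(n \right)} = 14 + n^{2}$ ($I{\left(n \right)} = -1 + \frac{\left(n^{2} + n n\right) + 30}{2} = -1 + \frac{\left(n^{2} + n^{2}\right) + 30}{2} = -1 + \frac{2 n^{2} + 30}{2} = -1 + \frac{30 + 2 n^{2}}{2} = -1 + \left(15 + n^{2}\right) = 14 + n^{2}$)
$R + I{\left(19 \right)} = -7543 + \left(14 + 19^{2}\right) = -7543 + \left(14 + 361\right) = -7543 + 375 = -7168$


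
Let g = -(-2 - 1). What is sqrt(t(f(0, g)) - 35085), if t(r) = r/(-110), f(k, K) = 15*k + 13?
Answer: I*sqrt(424529930)/110 ≈ 187.31*I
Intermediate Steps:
g = 3 (g = -1*(-3) = 3)
f(k, K) = 13 + 15*k
t(r) = -r/110 (t(r) = r*(-1/110) = -r/110)
sqrt(t(f(0, g)) - 35085) = sqrt(-(13 + 15*0)/110 - 35085) = sqrt(-(13 + 0)/110 - 35085) = sqrt(-1/110*13 - 35085) = sqrt(-13/110 - 35085) = sqrt(-3859363/110) = I*sqrt(424529930)/110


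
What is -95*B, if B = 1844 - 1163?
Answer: -64695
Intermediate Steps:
B = 681
-95*B = -95*681 = -64695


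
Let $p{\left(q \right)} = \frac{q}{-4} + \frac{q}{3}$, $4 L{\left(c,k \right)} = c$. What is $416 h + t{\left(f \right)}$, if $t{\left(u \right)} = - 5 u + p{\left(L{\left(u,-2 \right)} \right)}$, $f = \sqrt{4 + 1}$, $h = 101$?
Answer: $42016 - \frac{239 \sqrt{5}}{48} \approx 42005.0$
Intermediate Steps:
$L{\left(c,k \right)} = \frac{c}{4}$
$f = \sqrt{5} \approx 2.2361$
$p{\left(q \right)} = \frac{q}{12}$ ($p{\left(q \right)} = q \left(- \frac{1}{4}\right) + q \frac{1}{3} = - \frac{q}{4} + \frac{q}{3} = \frac{q}{12}$)
$t{\left(u \right)} = - \frac{239 u}{48}$ ($t{\left(u \right)} = - 5 u + \frac{\frac{1}{4} u}{12} = - 5 u + \frac{u}{48} = - \frac{239 u}{48}$)
$416 h + t{\left(f \right)} = 416 \cdot 101 - \frac{239 \sqrt{5}}{48} = 42016 - \frac{239 \sqrt{5}}{48}$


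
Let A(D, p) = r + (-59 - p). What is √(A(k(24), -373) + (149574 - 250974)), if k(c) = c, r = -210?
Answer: 4*I*√6331 ≈ 318.27*I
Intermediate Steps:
A(D, p) = -269 - p (A(D, p) = -210 + (-59 - p) = -269 - p)
√(A(k(24), -373) + (149574 - 250974)) = √((-269 - 1*(-373)) + (149574 - 250974)) = √((-269 + 373) - 101400) = √(104 - 101400) = √(-101296) = 4*I*√6331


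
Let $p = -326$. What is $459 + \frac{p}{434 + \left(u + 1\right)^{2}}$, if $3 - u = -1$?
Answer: $\frac{210355}{459} \approx 458.29$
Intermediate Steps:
$u = 4$ ($u = 3 - -1 = 3 + 1 = 4$)
$459 + \frac{p}{434 + \left(u + 1\right)^{2}} = 459 - \frac{326}{434 + \left(4 + 1\right)^{2}} = 459 - \frac{326}{434 + 5^{2}} = 459 - \frac{326}{434 + 25} = 459 - \frac{326}{459} = \frac{210355}{459}$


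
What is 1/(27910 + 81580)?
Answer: 1/109490 ≈ 9.1332e-6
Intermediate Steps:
1/(27910 + 81580) = 1/109490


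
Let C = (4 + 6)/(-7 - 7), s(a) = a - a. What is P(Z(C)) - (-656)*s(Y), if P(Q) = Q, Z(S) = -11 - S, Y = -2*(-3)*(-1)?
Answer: -72/7 ≈ -10.286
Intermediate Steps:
Y = -6 (Y = 6*(-1) = -6)
s(a) = 0
C = -5/7 (C = 10/(-14) = 10*(-1/14) = -5/7 ≈ -0.71429)
P(Z(C)) - (-656)*s(Y) = (-11 - 1*(-5/7)) - (-656)*0 = (-11 + 5/7) - 1*0 = -72/7 + 0 = -72/7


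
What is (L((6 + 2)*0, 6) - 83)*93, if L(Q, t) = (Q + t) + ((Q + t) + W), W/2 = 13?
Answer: -4185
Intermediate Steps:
W = 26 (W = 2*13 = 26)
L(Q, t) = 26 + 2*Q + 2*t (L(Q, t) = (Q + t) + ((Q + t) + 26) = (Q + t) + (26 + Q + t) = 26 + 2*Q + 2*t)
(L((6 + 2)*0, 6) - 83)*93 = ((26 + 2*((6 + 2)*0) + 2*6) - 83)*93 = ((26 + 2*(8*0) + 12) - 83)*93 = ((26 + 2*0 + 12) - 83)*93 = ((26 + 0 + 12) - 83)*93 = (38 - 83)*93 = -45*93 = -4185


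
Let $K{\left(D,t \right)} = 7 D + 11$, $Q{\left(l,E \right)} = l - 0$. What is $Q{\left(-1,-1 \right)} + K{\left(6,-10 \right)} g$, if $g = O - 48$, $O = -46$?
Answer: $-4983$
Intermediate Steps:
$Q{\left(l,E \right)} = l$ ($Q{\left(l,E \right)} = l + 0 = l$)
$K{\left(D,t \right)} = 11 + 7 D$
$g = -94$ ($g = -46 - 48 = -94$)
$Q{\left(-1,-1 \right)} + K{\left(6,-10 \right)} g = -1 + \left(11 + 7 \cdot 6\right) \left(-94\right) = -1 + \left(11 + 42\right) \left(-94\right) = -1 + 53 \left(-94\right) = -1 - 4982 = -4983$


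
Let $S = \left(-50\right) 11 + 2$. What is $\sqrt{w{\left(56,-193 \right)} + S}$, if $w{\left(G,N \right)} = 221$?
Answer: $i \sqrt{327} \approx 18.083 i$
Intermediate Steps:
$S = -548$ ($S = -550 + 2 = -548$)
$\sqrt{w{\left(56,-193 \right)} + S} = \sqrt{221 - 548} = \sqrt{-327} = i \sqrt{327}$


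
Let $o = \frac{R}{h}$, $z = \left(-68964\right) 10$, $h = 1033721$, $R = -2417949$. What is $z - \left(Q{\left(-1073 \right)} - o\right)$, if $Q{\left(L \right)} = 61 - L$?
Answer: $- \frac{714070008003}{1033721} \approx -6.9078 \cdot 10^{5}$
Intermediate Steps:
$z = -689640$
$o = - \frac{2417949}{1033721} \approx -2.3391$
$z - \left(Q{\left(-1073 \right)} - o\right) = -689640 - \left(\left(61 - -1073\right) - - \frac{2417949}{1033721}\right) = -689640 - \left(\left(61 + 1073\right) + \frac{2417949}{1033721}\right) = -689640 - \left(1134 + \frac{2417949}{1033721}\right) = -689640 - \frac{1174657563}{1033721} = - \frac{714070008003}{1033721}$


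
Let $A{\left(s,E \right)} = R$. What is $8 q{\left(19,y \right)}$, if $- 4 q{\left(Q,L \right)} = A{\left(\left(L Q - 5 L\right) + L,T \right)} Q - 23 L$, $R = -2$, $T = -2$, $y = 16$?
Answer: $812$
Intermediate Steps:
$A{\left(s,E \right)} = -2$
$q{\left(Q,L \right)} = \frac{Q}{2} + \frac{23 L}{4}$ ($q{\left(Q,L \right)} = - \frac{- 2 Q - 23 L}{4} = - \frac{- 23 L - 2 Q}{4} = \frac{Q}{2} + \frac{23 L}{4}$)
$8 q{\left(19,y \right)} = 8 \left(\frac{1}{2} \cdot 19 + \frac{23}{4} \cdot 16\right) = 8 \left(\frac{19}{2} + 92\right) = 8 \cdot \frac{203}{2} = 812$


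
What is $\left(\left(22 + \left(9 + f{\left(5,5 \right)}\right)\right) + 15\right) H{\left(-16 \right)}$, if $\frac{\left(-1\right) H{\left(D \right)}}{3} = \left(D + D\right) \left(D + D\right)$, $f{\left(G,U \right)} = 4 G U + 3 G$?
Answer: $-494592$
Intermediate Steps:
$f{\left(G,U \right)} = 3 G + 4 G U$ ($f{\left(G,U \right)} = 4 G U + 3 G = 3 G + 4 G U$)
$H{\left(D \right)} = - 12 D^{2}$ ($H{\left(D \right)} = - 3 \left(D + D\right) \left(D + D\right) = - 3 \cdot 2 D 2 D = - 3 \cdot 4 D^{2} = - 12 D^{2}$)
$\left(\left(22 + \left(9 + f{\left(5,5 \right)}\right)\right) + 15\right) H{\left(-16 \right)} = \left(\left(22 + \left(9 + 5 \left(3 + 4 \cdot 5\right)\right)\right) + 15\right) \left(- 12 \left(-16\right)^{2}\right) = \left(\left(22 + \left(9 + 5 \left(3 + 20\right)\right)\right) + 15\right) \left(\left(-12\right) 256\right) = \left(\left(22 + \left(9 + 5 \cdot 23\right)\right) + 15\right) \left(-3072\right) = \left(\left(22 + \left(9 + 115\right)\right) + 15\right) \left(-3072\right) = \left(\left(22 + 124\right) + 15\right) \left(-3072\right) = \left(146 + 15\right) \left(-3072\right) = 161 \left(-3072\right) = -494592$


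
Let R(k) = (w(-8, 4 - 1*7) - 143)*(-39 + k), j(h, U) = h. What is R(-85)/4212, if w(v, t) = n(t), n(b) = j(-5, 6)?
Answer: 4588/1053 ≈ 4.3571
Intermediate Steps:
n(b) = -5
w(v, t) = -5
R(k) = 5772 - 148*k (R(k) = (-5 - 143)*(-39 + k) = -148*(-39 + k) = 5772 - 148*k)
R(-85)/4212 = (5772 - 148*(-85))/4212 = (5772 + 12580)*(1/4212) = 18352*(1/4212) = 4588/1053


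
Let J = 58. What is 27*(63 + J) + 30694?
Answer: 33961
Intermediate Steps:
27*(63 + J) + 30694 = 27*(63 + 58) + 30694 = 27*121 + 30694 = 3267 + 30694 = 33961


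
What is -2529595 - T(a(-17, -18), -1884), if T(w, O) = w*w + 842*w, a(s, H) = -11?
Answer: -2520454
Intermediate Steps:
T(w, O) = w**2 + 842*w
-2529595 - T(a(-17, -18), -1884) = -2529595 - (-11)*(842 - 11) = -2529595 - (-11)*831 = -2529595 - 1*(-9141) = -2529595 + 9141 = -2520454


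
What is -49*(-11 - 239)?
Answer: 12250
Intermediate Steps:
-49*(-11 - 239) = -49*(-250) = 12250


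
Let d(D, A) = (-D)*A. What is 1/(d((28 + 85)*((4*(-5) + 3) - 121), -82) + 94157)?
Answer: -1/1184551 ≈ -8.4420e-7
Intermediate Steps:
d(D, A) = -A*D
1/(d((28 + 85)*((4*(-5) + 3) - 121), -82) + 94157) = 1/(-1*(-82)*(28 + 85)*((4*(-5) + 3) - 121) + 94157) = 1/(-1*(-82)*113*((-20 + 3) - 121) + 94157) = 1/(-1*(-82)*113*(-17 - 121) + 94157) = 1/(-1*(-82)*113*(-138) + 94157) = 1/(-1*(-82)*(-15594) + 94157) = 1/(-1278708 + 94157) = 1/(-1184551) = -1/1184551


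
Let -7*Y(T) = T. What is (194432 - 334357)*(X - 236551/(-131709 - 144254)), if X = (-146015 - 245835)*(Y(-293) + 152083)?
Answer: 16112548870816815606775/1931741 ≈ 8.3409e+15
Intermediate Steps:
Y(T) = -T/7
X = -417270876900/7 (X = (-146015 - 245835)*(-⅐*(-293) + 152083) = -391850*(293/7 + 152083) = -391850*1064874/7 = -417270876900/7 ≈ -5.9610e+10)
(194432 - 334357)*(X - 236551/(-131709 - 144254)) = (194432 - 334357)*(-417270876900/7 - 236551/(-131709 - 144254)) = -139925*(-417270876900/7 - 236551/(-275963)) = -139925*(-417270876900/7 - 236551*(-1/275963)) = -139925*(-417270876900/7 + 236551/275963) = -139925*(-115151323000298843/1931741) = 16112548870816815606775/1931741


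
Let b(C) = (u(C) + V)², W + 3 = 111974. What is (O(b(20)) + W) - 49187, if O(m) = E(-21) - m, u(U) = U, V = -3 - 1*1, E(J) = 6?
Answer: 62534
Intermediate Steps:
W = 111971 (W = -3 + 111974 = 111971)
V = -4 (V = -3 - 1 = -4)
b(C) = (-4 + C)² (b(C) = (C - 4)² = (-4 + C)²)
O(m) = 6 - m
(O(b(20)) + W) - 49187 = ((6 - (-4 + 20)²) + 111971) - 49187 = ((6 - 1*16²) + 111971) - 49187 = ((6 - 1*256) + 111971) - 49187 = ((6 - 256) + 111971) - 49187 = (-250 + 111971) - 49187 = 111721 - 49187 = 62534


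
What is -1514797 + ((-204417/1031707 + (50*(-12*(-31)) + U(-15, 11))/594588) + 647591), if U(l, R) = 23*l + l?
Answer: -44331622764773751/51120050143 ≈ -8.6721e+5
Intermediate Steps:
U(l, R) = 24*l
-1514797 + ((-204417/1031707 + (50*(-12*(-31)) + U(-15, 11))/594588) + 647591) = -1514797 + ((-204417/1031707 + (50*(-12*(-31)) + 24*(-15))/594588) + 647591) = -1514797 + ((-204417*1/1031707 + (50*372 - 360)*(1/594588)) + 647591) = -1514797 + ((-204417/1031707 + (18600 - 360)*(1/594588)) + 647591) = -1514797 + ((-204417/1031707 + 18240*(1/594588)) + 647591) = -1514797 + ((-204417/1031707 + 1520/49549) + 647591) = -1514797 + (-8560463293/51120050143 + 647591) = -1514797 + 33104875831692220/51120050143 = -44331622764773751/51120050143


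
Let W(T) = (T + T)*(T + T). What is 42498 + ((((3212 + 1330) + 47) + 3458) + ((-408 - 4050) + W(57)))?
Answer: 59083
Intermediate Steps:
W(T) = 4*T² (W(T) = (2*T)*(2*T) = 4*T²)
42498 + ((((3212 + 1330) + 47) + 3458) + ((-408 - 4050) + W(57))) = 42498 + ((((3212 + 1330) + 47) + 3458) + ((-408 - 4050) + 4*57²)) = 42498 + (((4542 + 47) + 3458) + (-4458 + 4*3249)) = 42498 + ((4589 + 3458) + (-4458 + 12996)) = 42498 + (8047 + 8538) = 42498 + 16585 = 59083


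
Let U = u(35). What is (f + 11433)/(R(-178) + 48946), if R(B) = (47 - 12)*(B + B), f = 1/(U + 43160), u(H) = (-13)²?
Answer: 247690229/790450947 ≈ 0.31335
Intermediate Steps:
u(H) = 169
U = 169
f = 1/43329 (f = 1/(169 + 43160) = 1/43329 ≈ 2.3079e-5)
R(B) = 70*B (R(B) = 35*(2*B) = 70*B)
(f + 11433)/(R(-178) + 48946) = (1/43329 + 11433)/(70*(-178) + 48946) = 495380458/(43329*(-12460 + 48946)) = (495380458/43329)/36486 = (495380458/43329)*(1/36486) = 247690229/790450947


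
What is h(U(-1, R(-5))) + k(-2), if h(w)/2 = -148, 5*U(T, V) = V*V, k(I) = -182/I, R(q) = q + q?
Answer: -205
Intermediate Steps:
R(q) = 2*q
U(T, V) = V**2/5 (U(T, V) = (V*V)/5 = V**2/5)
h(w) = -296 (h(w) = 2*(-148) = -296)
h(U(-1, R(-5))) + k(-2) = -296 - 182/(-2) = -296 - 182*(-1/2) = -296 + 91 = -205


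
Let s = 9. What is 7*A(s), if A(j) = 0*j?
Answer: 0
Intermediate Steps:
A(j) = 0
7*A(s) = 7*0 = 0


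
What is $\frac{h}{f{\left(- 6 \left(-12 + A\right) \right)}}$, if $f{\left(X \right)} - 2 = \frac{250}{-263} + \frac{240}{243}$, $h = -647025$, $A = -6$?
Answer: $- \frac{13783573575}{43396} \approx -3.1762 \cdot 10^{5}$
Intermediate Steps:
$f{\left(X \right)} = \frac{43396}{21303}$ ($f{\left(X \right)} = 2 + \left(\frac{250}{-263} + \frac{240}{243}\right) = 2 + \left(250 \left(- \frac{1}{263}\right) + 240 \cdot \frac{1}{243}\right) = 2 + \left(- \frac{250}{263} + \frac{80}{81}\right) = 2 + \frac{790}{21303} = \frac{43396}{21303}$)
$\frac{h}{f{\left(- 6 \left(-12 + A\right) \right)}} = - \frac{647025}{\frac{43396}{21303}} = \left(-647025\right) \frac{21303}{43396} = - \frac{13783573575}{43396}$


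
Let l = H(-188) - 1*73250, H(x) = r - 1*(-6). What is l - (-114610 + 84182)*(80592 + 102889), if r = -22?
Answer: 5582886602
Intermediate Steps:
H(x) = -16 (H(x) = -22 - 1*(-6) = -22 + 6 = -16)
l = -73266 (l = -16 - 1*73250 = -16 - 73250 = -73266)
l - (-114610 + 84182)*(80592 + 102889) = -73266 - (-114610 + 84182)*(80592 + 102889) = -73266 - (-30428)*183481 = -73266 - 1*(-5582959868) = -73266 + 5582959868 = 5582886602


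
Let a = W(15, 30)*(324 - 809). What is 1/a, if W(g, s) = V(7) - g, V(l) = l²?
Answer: -1/16490 ≈ -6.0643e-5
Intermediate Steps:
W(g, s) = 49 - g (W(g, s) = 7² - g = 49 - g)
a = -16490 (a = (49 - 1*15)*(324 - 809) = (49 - 15)*(-485) = 34*(-485) = -16490)
1/a = 1/(-16490) = -1/16490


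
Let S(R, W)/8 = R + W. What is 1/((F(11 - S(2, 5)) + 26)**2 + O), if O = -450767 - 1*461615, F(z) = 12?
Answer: -1/910938 ≈ -1.0978e-6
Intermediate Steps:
S(R, W) = 8*R + 8*W (S(R, W) = 8*(R + W) = 8*R + 8*W)
O = -912382 (O = -450767 - 461615 = -912382)
1/((F(11 - S(2, 5)) + 26)**2 + O) = 1/((12 + 26)**2 - 912382) = 1/(38**2 - 912382) = 1/(1444 - 912382) = 1/(-910938) = -1/910938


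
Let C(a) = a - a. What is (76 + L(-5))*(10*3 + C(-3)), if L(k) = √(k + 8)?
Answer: 2280 + 30*√3 ≈ 2332.0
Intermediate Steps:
C(a) = 0
L(k) = √(8 + k)
(76 + L(-5))*(10*3 + C(-3)) = (76 + √(8 - 5))*(10*3 + 0) = (76 + √3)*(30 + 0) = (76 + √3)*30 = 2280 + 30*√3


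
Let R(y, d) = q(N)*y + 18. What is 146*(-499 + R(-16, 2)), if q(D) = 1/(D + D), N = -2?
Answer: -69642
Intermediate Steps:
q(D) = 1/(2*D)
R(y, d) = 18 - y/4 (R(y, d) = ((1/2)/(-2))*y + 18 = ((1/2)*(-1/2))*y + 18 = -y/4 + 18 = 18 - y/4)
146*(-499 + R(-16, 2)) = 146*(-499 + (18 - 1/4*(-16))) = 146*(-499 + (18 + 4)) = 146*(-499 + 22) = 146*(-477) = -69642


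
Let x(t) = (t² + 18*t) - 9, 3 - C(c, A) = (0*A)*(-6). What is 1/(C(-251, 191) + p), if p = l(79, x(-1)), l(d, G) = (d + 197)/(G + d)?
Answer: 53/435 ≈ 0.12184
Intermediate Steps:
C(c, A) = 3 (C(c, A) = 3 - 0*A*(-6) = 3 - 0*(-6) = 3 - 1*0 = 3 + 0 = 3)
x(t) = -9 + t² + 18*t
l(d, G) = (197 + d)/(G + d)
p = 276/53 (p = (197 + 79)/((-9 + (-1)² + 18*(-1)) + 79) = 276/((-9 + 1 - 18) + 79) = 276/(-26 + 79) = 276/53 ≈ 5.2076)
1/(C(-251, 191) + p) = 1/(3 + 276/53) = 1/(435/53) = 53/435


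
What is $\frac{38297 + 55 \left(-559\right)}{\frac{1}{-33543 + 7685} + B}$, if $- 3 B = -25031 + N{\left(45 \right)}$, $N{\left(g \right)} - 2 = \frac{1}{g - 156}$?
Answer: $\frac{65028112128}{71839212427} \approx 0.90519$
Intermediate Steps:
$N{\left(g \right)} = 2 + \frac{1}{-156 + g}$ ($N{\left(g \right)} = 2 + \frac{1}{g - 156} = 2 + \frac{1}{-156 + g}$)
$B = \frac{2778220}{333}$ ($B = - \frac{-25031 + \frac{-311 + 2 \cdot 45}{-156 + 45}}{3} = - \frac{-25031 + \frac{-311 + 90}{-111}}{3} = - \frac{-25031 - - \frac{221}{111}}{3} = - \frac{-25031 + \frac{221}{111}}{3} = \left(- \frac{1}{3}\right) \left(- \frac{2778220}{111}\right) = \frac{2778220}{333} \approx 8343.0$)
$\frac{38297 + 55 \left(-559\right)}{\frac{1}{-33543 + 7685} + B} = \frac{38297 + 55 \left(-559\right)}{\frac{1}{-33543 + 7685} + \frac{2778220}{333}} = \frac{38297 - 30745}{\frac{1}{-25858} + \frac{2778220}{333}} = \frac{7552}{- \frac{1}{25858} + \frac{2778220}{333}} = \frac{7552}{\frac{71839212427}{8610714}} = 7552 \cdot \frac{8610714}{71839212427} = \frac{65028112128}{71839212427}$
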